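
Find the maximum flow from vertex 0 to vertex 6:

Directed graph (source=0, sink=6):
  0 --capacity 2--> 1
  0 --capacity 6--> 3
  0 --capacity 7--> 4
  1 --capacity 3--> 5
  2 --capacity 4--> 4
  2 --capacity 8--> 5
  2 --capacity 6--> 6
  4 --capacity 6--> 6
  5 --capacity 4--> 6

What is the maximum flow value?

Computing max flow:
  Flow on (0->1): 2/2
  Flow on (0->4): 6/7
  Flow on (1->5): 2/3
  Flow on (4->6): 6/6
  Flow on (5->6): 2/4
Maximum flow = 8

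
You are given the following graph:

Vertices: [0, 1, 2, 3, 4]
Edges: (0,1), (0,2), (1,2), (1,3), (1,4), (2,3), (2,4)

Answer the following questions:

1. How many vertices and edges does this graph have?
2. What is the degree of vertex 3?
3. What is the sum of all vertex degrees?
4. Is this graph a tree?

Count: 5 vertices, 7 edges.
Vertex 3 has neighbors [1, 2], degree = 2.
Handshaking lemma: 2 * 7 = 14.
A tree on 5 vertices has 4 edges. This graph has 7 edges (3 extra). Not a tree.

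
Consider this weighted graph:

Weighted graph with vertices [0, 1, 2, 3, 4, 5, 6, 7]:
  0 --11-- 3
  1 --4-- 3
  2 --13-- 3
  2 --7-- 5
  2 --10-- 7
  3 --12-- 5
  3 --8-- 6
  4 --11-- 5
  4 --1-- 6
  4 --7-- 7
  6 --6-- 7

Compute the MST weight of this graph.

Applying Kruskal's algorithm (sort edges by weight, add if no cycle):
  Add (4,6) w=1
  Add (1,3) w=4
  Add (6,7) w=6
  Add (2,5) w=7
  Skip (4,7) w=7 (creates cycle)
  Add (3,6) w=8
  Add (2,7) w=10
  Add (0,3) w=11
  Skip (4,5) w=11 (creates cycle)
  Skip (3,5) w=12 (creates cycle)
  Skip (2,3) w=13 (creates cycle)
MST weight = 47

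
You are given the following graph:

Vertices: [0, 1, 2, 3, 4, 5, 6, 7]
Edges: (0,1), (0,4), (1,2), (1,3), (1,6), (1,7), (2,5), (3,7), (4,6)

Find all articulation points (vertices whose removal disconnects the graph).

An articulation point is a vertex whose removal disconnects the graph.
Articulation points: [1, 2]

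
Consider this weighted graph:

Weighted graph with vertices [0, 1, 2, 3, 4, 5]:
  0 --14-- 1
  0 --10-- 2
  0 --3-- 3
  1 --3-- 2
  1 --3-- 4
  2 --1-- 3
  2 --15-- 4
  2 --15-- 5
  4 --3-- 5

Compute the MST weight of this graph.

Applying Kruskal's algorithm (sort edges by weight, add if no cycle):
  Add (2,3) w=1
  Add (0,3) w=3
  Add (1,4) w=3
  Add (1,2) w=3
  Add (4,5) w=3
  Skip (0,2) w=10 (creates cycle)
  Skip (0,1) w=14 (creates cycle)
  Skip (2,5) w=15 (creates cycle)
  Skip (2,4) w=15 (creates cycle)
MST weight = 13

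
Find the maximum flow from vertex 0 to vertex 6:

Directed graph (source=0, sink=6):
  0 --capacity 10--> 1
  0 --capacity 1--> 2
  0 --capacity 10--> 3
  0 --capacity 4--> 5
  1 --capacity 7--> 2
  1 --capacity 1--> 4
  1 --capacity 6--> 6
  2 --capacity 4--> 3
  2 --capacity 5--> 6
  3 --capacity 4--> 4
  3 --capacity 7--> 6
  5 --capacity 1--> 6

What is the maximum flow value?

Computing max flow:
  Flow on (0->1): 10/10
  Flow on (0->2): 1/1
  Flow on (0->3): 7/10
  Flow on (0->5): 1/4
  Flow on (1->2): 4/7
  Flow on (1->6): 6/6
  Flow on (2->6): 5/5
  Flow on (3->6): 7/7
  Flow on (5->6): 1/1
Maximum flow = 19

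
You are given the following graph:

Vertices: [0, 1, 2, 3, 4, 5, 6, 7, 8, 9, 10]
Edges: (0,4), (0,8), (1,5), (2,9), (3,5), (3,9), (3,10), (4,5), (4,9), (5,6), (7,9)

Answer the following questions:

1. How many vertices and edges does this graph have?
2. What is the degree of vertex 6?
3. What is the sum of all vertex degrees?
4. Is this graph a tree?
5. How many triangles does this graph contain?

Count: 11 vertices, 11 edges.
Vertex 6 has neighbors [5], degree = 1.
Handshaking lemma: 2 * 11 = 22.
A tree on 11 vertices has 10 edges. This graph has 11 edges (1 extra). Not a tree.
Number of triangles = 0.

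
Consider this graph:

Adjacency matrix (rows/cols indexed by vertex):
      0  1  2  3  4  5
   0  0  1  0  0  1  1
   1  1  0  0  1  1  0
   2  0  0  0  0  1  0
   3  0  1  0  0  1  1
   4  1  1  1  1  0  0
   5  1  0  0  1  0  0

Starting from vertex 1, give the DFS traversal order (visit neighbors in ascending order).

DFS from vertex 1 (neighbors processed in ascending order):
Visit order: 1, 0, 4, 2, 3, 5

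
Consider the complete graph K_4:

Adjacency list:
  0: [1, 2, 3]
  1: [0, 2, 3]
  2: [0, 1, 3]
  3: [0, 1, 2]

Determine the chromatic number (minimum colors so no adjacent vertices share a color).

In K_4, every vertex is adjacent to every other vertex.
Each vertex needs a unique color.
Chromatic number = 4.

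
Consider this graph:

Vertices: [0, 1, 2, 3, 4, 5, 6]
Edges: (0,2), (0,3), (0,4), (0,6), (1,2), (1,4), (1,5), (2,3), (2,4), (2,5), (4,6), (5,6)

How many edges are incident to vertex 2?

Vertex 2 has neighbors [0, 1, 3, 4, 5], so deg(2) = 5.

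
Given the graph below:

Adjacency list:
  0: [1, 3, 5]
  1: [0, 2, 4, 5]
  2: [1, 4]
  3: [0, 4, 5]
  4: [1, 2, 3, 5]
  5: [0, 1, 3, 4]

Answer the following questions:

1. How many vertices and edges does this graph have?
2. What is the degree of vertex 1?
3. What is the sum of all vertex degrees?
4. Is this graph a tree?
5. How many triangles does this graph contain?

Count: 6 vertices, 10 edges.
Vertex 1 has neighbors [0, 2, 4, 5], degree = 4.
Handshaking lemma: 2 * 10 = 20.
A tree on 6 vertices has 5 edges. This graph has 10 edges (5 extra). Not a tree.
Number of triangles = 5.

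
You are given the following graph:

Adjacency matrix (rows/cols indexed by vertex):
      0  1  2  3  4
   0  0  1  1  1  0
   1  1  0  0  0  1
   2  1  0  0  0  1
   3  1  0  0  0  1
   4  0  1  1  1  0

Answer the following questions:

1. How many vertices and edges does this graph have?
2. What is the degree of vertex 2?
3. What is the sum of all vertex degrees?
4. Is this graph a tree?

Count: 5 vertices, 6 edges.
Vertex 2 has neighbors [0, 4], degree = 2.
Handshaking lemma: 2 * 6 = 12.
A tree on 5 vertices has 4 edges. This graph has 6 edges (2 extra). Not a tree.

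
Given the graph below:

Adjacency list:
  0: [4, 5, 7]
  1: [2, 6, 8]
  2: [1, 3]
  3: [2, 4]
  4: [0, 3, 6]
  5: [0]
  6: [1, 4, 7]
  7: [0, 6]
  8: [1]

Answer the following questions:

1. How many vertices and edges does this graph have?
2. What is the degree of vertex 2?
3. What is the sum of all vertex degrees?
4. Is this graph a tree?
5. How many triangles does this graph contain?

Count: 9 vertices, 10 edges.
Vertex 2 has neighbors [1, 3], degree = 2.
Handshaking lemma: 2 * 10 = 20.
A tree on 9 vertices has 8 edges. This graph has 10 edges (2 extra). Not a tree.
Number of triangles = 0.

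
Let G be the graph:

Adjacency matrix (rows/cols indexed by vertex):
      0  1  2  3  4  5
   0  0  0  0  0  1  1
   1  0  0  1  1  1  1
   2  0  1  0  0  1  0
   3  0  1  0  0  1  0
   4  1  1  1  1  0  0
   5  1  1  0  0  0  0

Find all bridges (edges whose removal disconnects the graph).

No bridges found. The graph is 2-edge-connected (no single edge removal disconnects it).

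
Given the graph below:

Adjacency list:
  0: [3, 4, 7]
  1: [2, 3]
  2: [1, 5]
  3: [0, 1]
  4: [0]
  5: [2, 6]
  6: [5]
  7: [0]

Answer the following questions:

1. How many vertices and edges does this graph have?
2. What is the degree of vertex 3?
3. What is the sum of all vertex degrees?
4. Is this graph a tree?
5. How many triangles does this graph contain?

Count: 8 vertices, 7 edges.
Vertex 3 has neighbors [0, 1], degree = 2.
Handshaking lemma: 2 * 7 = 14.
A graph is a tree iff it is connected and has exactly n-1 edges. This graph is connected (all 8 vertices in one component) and has 8-1 = 7 edges. It is a tree.
Number of triangles = 0.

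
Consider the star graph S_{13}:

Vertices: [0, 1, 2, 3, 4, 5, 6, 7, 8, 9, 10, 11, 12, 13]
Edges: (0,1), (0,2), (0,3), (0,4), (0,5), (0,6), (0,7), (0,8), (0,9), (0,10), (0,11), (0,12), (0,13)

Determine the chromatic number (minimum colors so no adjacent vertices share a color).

S_{13} has one hub adjacent to 13 leaves; leaves are pairwise non-adjacent.
Color the hub 0 and every leaf 1.
Chromatic number = 2.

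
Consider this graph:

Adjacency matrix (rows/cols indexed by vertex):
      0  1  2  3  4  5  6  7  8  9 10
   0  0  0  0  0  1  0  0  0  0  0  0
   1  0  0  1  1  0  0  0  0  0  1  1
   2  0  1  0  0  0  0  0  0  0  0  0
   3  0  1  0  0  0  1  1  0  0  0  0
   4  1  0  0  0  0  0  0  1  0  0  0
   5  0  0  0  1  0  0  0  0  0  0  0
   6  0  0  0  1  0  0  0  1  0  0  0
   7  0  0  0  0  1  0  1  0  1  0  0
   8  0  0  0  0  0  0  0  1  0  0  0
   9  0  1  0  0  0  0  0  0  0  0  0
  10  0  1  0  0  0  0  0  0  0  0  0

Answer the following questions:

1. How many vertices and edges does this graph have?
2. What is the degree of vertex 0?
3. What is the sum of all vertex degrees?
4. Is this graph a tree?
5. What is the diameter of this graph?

Count: 11 vertices, 10 edges.
Vertex 0 has neighbors [4], degree = 1.
Handshaking lemma: 2 * 10 = 20.
A graph is a tree iff it is connected and has exactly n-1 edges. This graph is connected (all 11 vertices in one component) and has 11-1 = 10 edges. It is a tree.
Diameter (longest shortest path) = 6.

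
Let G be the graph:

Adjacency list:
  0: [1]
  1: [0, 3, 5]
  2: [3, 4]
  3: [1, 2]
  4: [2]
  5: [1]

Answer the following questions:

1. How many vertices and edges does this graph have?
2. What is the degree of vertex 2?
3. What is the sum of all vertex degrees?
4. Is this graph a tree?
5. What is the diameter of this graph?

Count: 6 vertices, 5 edges.
Vertex 2 has neighbors [3, 4], degree = 2.
Handshaking lemma: 2 * 5 = 10.
A graph is a tree iff it is connected and has exactly n-1 edges. This graph is connected (all 6 vertices in one component) and has 6-1 = 5 edges. It is a tree.
Diameter (longest shortest path) = 4.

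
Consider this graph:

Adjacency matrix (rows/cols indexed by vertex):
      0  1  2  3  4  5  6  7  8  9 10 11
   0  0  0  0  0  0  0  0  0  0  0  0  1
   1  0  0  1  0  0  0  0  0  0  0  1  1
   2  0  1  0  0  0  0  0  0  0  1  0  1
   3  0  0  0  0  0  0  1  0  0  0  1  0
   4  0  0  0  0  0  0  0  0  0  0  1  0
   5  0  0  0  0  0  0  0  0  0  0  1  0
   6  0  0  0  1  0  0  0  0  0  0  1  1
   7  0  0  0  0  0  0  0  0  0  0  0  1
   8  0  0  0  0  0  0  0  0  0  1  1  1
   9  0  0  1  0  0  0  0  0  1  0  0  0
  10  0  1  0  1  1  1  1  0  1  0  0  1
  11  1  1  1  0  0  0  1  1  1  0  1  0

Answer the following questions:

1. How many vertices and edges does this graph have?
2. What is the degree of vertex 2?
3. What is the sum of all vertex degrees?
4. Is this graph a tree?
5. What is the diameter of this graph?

Count: 12 vertices, 17 edges.
Vertex 2 has neighbors [1, 9, 11], degree = 3.
Handshaking lemma: 2 * 17 = 34.
A tree on 12 vertices has 11 edges. This graph has 17 edges (6 extra). Not a tree.
Diameter (longest shortest path) = 3.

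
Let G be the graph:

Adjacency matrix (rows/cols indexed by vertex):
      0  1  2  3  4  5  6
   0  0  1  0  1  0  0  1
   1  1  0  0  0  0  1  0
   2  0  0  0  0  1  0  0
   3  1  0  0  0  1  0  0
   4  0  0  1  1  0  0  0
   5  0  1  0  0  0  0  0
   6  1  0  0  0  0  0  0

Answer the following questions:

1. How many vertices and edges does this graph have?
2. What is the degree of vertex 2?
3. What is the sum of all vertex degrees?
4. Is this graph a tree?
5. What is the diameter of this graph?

Count: 7 vertices, 6 edges.
Vertex 2 has neighbors [4], degree = 1.
Handshaking lemma: 2 * 6 = 12.
A graph is a tree iff it is connected and has exactly n-1 edges. This graph is connected (all 7 vertices in one component) and has 7-1 = 6 edges. It is a tree.
Diameter (longest shortest path) = 5.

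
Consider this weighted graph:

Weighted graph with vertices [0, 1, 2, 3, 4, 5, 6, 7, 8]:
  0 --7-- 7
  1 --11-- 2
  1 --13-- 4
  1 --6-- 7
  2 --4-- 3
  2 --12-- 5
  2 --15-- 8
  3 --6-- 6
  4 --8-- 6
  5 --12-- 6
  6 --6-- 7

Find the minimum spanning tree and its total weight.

Applying Kruskal's algorithm (sort edges by weight, add if no cycle):
  Add (2,3) w=4
  Add (1,7) w=6
  Add (3,6) w=6
  Add (6,7) w=6
  Add (0,7) w=7
  Add (4,6) w=8
  Skip (1,2) w=11 (creates cycle)
  Add (2,5) w=12
  Skip (5,6) w=12 (creates cycle)
  Skip (1,4) w=13 (creates cycle)
  Add (2,8) w=15
MST weight = 64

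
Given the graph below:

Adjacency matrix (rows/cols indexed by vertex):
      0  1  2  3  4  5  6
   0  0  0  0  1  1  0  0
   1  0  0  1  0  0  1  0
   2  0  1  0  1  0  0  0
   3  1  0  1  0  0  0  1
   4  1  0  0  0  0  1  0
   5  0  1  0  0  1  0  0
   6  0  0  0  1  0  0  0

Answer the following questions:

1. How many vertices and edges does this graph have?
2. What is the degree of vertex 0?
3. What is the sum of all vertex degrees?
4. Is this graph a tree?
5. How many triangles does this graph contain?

Count: 7 vertices, 7 edges.
Vertex 0 has neighbors [3, 4], degree = 2.
Handshaking lemma: 2 * 7 = 14.
A tree on 7 vertices has 6 edges. This graph has 7 edges (1 extra). Not a tree.
Number of triangles = 0.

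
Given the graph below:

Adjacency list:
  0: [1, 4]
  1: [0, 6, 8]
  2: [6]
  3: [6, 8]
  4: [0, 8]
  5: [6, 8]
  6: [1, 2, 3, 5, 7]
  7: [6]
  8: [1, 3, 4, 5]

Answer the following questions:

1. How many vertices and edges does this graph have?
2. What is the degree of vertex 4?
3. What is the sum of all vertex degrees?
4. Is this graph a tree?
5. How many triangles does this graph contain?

Count: 9 vertices, 11 edges.
Vertex 4 has neighbors [0, 8], degree = 2.
Handshaking lemma: 2 * 11 = 22.
A tree on 9 vertices has 8 edges. This graph has 11 edges (3 extra). Not a tree.
Number of triangles = 0.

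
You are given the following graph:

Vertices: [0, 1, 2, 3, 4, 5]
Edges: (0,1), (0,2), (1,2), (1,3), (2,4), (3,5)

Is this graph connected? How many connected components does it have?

Checking connectivity: the graph has 1 connected component(s).
All vertices are reachable from each other. The graph IS connected.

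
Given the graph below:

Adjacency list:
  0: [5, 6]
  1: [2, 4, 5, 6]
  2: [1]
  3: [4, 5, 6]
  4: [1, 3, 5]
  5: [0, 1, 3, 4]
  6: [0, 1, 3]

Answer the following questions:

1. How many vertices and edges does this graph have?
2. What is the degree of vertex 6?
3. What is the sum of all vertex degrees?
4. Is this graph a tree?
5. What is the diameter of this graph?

Count: 7 vertices, 10 edges.
Vertex 6 has neighbors [0, 1, 3], degree = 3.
Handshaking lemma: 2 * 10 = 20.
A tree on 7 vertices has 6 edges. This graph has 10 edges (4 extra). Not a tree.
Diameter (longest shortest path) = 3.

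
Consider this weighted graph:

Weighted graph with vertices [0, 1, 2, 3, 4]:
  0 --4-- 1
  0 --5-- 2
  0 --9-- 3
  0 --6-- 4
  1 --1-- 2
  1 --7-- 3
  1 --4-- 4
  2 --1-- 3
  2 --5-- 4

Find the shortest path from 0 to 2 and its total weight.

Using Dijkstra's algorithm from vertex 0:
Shortest path: 0 -> 2
Total weight: 5 = 5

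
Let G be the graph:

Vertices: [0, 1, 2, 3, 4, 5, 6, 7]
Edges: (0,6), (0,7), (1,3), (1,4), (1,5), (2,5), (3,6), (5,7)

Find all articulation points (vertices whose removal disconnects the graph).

An articulation point is a vertex whose removal disconnects the graph.
Articulation points: [1, 5]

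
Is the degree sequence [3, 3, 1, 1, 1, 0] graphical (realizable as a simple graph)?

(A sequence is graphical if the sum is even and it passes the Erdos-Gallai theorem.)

Sum of degrees = 9. Sum is odd, so the sequence is NOT graphical.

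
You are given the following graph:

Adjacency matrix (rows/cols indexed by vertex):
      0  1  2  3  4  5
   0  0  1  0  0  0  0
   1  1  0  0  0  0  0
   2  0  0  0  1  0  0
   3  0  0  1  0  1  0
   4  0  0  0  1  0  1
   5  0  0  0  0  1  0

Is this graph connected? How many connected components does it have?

Checking connectivity: the graph has 2 connected component(s).
Components: [[0, 1], [2, 3, 4, 5]]. The graph is NOT connected.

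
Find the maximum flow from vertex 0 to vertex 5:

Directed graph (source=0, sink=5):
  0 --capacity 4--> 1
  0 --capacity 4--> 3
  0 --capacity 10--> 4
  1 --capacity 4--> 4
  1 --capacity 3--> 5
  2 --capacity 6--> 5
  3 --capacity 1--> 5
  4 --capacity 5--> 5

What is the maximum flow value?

Computing max flow:
  Flow on (0->1): 3/4
  Flow on (0->3): 1/4
  Flow on (0->4): 5/10
  Flow on (1->5): 3/3
  Flow on (3->5): 1/1
  Flow on (4->5): 5/5
Maximum flow = 9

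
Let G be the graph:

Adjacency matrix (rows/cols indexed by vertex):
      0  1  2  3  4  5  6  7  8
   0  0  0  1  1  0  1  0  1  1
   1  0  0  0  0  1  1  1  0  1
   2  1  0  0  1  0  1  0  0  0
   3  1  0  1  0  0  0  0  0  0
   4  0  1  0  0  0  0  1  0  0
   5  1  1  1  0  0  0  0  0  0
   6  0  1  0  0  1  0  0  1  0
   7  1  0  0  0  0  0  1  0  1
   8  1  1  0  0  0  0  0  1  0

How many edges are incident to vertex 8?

Vertex 8 has neighbors [0, 1, 7], so deg(8) = 3.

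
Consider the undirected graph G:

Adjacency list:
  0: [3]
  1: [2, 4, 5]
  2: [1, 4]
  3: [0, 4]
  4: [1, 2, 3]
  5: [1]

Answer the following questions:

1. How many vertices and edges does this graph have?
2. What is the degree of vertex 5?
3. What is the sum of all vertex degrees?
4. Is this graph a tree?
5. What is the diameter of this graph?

Count: 6 vertices, 6 edges.
Vertex 5 has neighbors [1], degree = 1.
Handshaking lemma: 2 * 6 = 12.
A tree on 6 vertices has 5 edges. This graph has 6 edges (1 extra). Not a tree.
Diameter (longest shortest path) = 4.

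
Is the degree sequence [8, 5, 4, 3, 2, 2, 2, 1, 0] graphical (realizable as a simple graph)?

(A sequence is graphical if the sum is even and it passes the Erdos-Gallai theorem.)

Sum of degrees = 27. Sum is odd, so the sequence is NOT graphical.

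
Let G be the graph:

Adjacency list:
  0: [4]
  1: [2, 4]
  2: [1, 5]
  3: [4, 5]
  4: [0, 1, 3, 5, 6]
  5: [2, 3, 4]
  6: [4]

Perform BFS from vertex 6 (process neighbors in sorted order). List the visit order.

BFS from vertex 6 (neighbors processed in ascending order):
Visit order: 6, 4, 0, 1, 3, 5, 2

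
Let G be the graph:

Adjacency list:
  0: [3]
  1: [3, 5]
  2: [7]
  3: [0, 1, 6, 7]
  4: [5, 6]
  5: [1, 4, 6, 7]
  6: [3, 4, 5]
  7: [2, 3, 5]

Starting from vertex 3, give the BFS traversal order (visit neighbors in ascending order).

BFS from vertex 3 (neighbors processed in ascending order):
Visit order: 3, 0, 1, 6, 7, 5, 4, 2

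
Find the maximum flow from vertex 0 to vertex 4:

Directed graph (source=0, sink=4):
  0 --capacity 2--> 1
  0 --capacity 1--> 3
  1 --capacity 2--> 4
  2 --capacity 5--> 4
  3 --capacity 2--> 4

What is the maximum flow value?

Computing max flow:
  Flow on (0->1): 2/2
  Flow on (0->3): 1/1
  Flow on (1->4): 2/2
  Flow on (3->4): 1/2
Maximum flow = 3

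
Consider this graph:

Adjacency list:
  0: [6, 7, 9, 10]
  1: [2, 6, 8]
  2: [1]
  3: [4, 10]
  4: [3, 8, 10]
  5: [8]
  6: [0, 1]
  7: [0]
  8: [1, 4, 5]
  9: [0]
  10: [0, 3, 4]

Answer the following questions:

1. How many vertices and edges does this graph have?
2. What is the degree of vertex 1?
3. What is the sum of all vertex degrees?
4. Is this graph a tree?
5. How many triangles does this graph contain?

Count: 11 vertices, 12 edges.
Vertex 1 has neighbors [2, 6, 8], degree = 3.
Handshaking lemma: 2 * 12 = 24.
A tree on 11 vertices has 10 edges. This graph has 12 edges (2 extra). Not a tree.
Number of triangles = 1.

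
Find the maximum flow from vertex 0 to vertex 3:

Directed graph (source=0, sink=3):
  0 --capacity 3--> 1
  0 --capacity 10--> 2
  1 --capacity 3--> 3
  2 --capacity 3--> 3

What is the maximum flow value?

Computing max flow:
  Flow on (0->1): 3/3
  Flow on (0->2): 3/10
  Flow on (1->3): 3/3
  Flow on (2->3): 3/3
Maximum flow = 6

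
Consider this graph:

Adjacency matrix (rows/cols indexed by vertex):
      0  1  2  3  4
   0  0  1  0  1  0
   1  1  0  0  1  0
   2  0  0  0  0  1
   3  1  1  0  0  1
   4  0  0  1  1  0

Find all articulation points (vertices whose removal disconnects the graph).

An articulation point is a vertex whose removal disconnects the graph.
Articulation points: [3, 4]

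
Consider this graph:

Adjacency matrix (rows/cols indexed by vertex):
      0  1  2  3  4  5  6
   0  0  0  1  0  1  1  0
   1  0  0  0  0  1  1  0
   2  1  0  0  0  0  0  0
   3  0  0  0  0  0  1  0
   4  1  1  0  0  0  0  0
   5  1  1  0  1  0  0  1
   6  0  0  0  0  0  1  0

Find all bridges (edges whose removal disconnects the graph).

A bridge is an edge whose removal increases the number of connected components.
Bridges found: (0,2), (3,5), (5,6)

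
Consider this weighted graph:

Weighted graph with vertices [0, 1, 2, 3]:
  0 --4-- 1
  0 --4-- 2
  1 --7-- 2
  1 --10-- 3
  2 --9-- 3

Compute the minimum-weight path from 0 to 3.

Using Dijkstra's algorithm from vertex 0:
Shortest path: 0 -> 2 -> 3
Total weight: 4 + 9 = 13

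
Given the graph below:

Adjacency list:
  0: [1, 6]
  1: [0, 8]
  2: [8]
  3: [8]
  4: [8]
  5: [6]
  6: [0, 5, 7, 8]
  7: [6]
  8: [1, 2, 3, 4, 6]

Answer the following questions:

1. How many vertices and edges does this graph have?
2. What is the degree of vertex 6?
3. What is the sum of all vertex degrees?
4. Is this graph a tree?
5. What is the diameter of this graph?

Count: 9 vertices, 9 edges.
Vertex 6 has neighbors [0, 5, 7, 8], degree = 4.
Handshaking lemma: 2 * 9 = 18.
A tree on 9 vertices has 8 edges. This graph has 9 edges (1 extra). Not a tree.
Diameter (longest shortest path) = 3.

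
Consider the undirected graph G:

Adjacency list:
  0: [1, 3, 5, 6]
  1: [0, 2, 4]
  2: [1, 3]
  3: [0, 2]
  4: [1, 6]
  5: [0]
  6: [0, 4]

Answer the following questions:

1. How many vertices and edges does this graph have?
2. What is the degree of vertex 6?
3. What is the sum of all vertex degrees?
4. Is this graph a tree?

Count: 7 vertices, 8 edges.
Vertex 6 has neighbors [0, 4], degree = 2.
Handshaking lemma: 2 * 8 = 16.
A tree on 7 vertices has 6 edges. This graph has 8 edges (2 extra). Not a tree.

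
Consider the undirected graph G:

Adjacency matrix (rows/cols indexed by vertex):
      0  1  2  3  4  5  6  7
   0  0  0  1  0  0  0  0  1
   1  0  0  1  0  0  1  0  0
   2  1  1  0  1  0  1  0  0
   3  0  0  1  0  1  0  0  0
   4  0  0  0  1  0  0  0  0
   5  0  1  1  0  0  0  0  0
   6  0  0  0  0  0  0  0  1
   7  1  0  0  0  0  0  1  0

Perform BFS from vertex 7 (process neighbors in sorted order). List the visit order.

BFS from vertex 7 (neighbors processed in ascending order):
Visit order: 7, 0, 6, 2, 1, 3, 5, 4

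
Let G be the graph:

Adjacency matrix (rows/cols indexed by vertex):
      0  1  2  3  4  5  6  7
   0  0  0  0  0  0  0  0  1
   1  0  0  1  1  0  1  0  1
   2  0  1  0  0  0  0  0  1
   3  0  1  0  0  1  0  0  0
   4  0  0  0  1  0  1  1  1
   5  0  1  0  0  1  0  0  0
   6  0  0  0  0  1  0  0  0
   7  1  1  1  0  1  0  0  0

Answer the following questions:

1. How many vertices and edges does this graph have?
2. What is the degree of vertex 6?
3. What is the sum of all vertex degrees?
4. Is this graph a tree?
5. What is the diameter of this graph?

Count: 8 vertices, 10 edges.
Vertex 6 has neighbors [4], degree = 1.
Handshaking lemma: 2 * 10 = 20.
A tree on 8 vertices has 7 edges. This graph has 10 edges (3 extra). Not a tree.
Diameter (longest shortest path) = 3.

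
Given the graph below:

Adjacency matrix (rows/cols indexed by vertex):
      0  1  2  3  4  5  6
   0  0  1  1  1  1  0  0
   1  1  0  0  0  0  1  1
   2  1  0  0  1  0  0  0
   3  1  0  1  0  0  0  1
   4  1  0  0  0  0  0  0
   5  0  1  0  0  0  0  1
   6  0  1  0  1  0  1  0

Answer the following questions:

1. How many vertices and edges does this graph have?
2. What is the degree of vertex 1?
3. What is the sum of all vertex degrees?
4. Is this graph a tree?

Count: 7 vertices, 9 edges.
Vertex 1 has neighbors [0, 5, 6], degree = 3.
Handshaking lemma: 2 * 9 = 18.
A tree on 7 vertices has 6 edges. This graph has 9 edges (3 extra). Not a tree.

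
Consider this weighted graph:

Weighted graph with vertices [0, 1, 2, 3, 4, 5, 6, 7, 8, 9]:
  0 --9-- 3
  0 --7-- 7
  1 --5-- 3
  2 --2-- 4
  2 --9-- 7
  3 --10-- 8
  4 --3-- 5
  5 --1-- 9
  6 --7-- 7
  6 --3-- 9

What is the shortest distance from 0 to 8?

Using Dijkstra's algorithm from vertex 0:
Shortest path: 0 -> 3 -> 8
Total weight: 9 + 10 = 19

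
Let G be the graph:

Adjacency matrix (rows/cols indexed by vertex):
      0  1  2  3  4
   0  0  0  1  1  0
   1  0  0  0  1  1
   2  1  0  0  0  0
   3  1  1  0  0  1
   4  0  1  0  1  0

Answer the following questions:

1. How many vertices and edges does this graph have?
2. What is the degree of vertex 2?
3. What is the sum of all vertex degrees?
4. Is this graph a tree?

Count: 5 vertices, 5 edges.
Vertex 2 has neighbors [0], degree = 1.
Handshaking lemma: 2 * 5 = 10.
A tree on 5 vertices has 4 edges. This graph has 5 edges (1 extra). Not a tree.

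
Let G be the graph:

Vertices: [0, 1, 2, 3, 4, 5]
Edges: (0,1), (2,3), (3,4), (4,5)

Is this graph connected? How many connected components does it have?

Checking connectivity: the graph has 2 connected component(s).
Components: [[0, 1], [2, 3, 4, 5]]. The graph is NOT connected.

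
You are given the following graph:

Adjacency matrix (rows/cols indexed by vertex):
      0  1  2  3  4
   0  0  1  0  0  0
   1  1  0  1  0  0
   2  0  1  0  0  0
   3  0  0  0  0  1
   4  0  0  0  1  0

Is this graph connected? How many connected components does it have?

Checking connectivity: the graph has 2 connected component(s).
Components: [[0, 1, 2], [3, 4]]. The graph is NOT connected.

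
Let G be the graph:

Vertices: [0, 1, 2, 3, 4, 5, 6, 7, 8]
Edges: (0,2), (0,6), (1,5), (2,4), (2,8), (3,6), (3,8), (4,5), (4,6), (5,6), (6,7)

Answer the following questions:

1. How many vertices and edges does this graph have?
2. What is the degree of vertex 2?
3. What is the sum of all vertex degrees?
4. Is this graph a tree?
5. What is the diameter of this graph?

Count: 9 vertices, 11 edges.
Vertex 2 has neighbors [0, 4, 8], degree = 3.
Handshaking lemma: 2 * 11 = 22.
A tree on 9 vertices has 8 edges. This graph has 11 edges (3 extra). Not a tree.
Diameter (longest shortest path) = 4.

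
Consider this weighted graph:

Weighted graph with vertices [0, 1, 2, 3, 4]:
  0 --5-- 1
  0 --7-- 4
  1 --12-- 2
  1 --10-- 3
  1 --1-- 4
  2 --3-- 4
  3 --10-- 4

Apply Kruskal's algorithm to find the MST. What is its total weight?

Applying Kruskal's algorithm (sort edges by weight, add if no cycle):
  Add (1,4) w=1
  Add (2,4) w=3
  Add (0,1) w=5
  Skip (0,4) w=7 (creates cycle)
  Add (1,3) w=10
  Skip (3,4) w=10 (creates cycle)
  Skip (1,2) w=12 (creates cycle)
MST weight = 19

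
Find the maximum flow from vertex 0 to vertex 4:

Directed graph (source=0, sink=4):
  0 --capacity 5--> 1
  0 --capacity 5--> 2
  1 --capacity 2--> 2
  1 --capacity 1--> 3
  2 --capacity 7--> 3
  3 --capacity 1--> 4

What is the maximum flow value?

Computing max flow:
  Flow on (0->1): 1/5
  Flow on (1->3): 1/1
  Flow on (3->4): 1/1
Maximum flow = 1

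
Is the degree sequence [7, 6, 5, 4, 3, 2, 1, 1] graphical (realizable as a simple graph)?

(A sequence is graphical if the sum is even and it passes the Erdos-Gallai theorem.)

Sum of degrees = 29. Sum is odd, so the sequence is NOT graphical.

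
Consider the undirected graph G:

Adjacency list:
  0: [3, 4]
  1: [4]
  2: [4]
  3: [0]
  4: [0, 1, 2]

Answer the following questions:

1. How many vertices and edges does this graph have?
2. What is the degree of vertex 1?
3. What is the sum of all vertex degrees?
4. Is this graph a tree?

Count: 5 vertices, 4 edges.
Vertex 1 has neighbors [4], degree = 1.
Handshaking lemma: 2 * 4 = 8.
A graph is a tree iff it is connected and has exactly n-1 edges. This graph is connected (all 5 vertices in one component) and has 5-1 = 4 edges. It is a tree.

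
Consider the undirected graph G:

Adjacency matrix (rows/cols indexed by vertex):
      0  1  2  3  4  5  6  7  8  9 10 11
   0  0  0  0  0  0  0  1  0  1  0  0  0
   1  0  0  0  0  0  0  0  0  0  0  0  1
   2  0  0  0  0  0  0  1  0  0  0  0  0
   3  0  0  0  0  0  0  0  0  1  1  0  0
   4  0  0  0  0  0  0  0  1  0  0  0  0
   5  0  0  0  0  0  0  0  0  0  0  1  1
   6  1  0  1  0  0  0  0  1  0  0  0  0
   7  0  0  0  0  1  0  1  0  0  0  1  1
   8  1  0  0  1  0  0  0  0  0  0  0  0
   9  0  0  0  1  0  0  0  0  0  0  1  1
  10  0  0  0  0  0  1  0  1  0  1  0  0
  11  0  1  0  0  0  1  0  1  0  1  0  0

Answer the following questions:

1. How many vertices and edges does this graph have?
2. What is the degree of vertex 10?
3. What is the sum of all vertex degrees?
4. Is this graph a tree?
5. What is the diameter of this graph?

Count: 12 vertices, 14 edges.
Vertex 10 has neighbors [5, 7, 9], degree = 3.
Handshaking lemma: 2 * 14 = 28.
A tree on 12 vertices has 11 edges. This graph has 14 edges (3 extra). Not a tree.
Diameter (longest shortest path) = 4.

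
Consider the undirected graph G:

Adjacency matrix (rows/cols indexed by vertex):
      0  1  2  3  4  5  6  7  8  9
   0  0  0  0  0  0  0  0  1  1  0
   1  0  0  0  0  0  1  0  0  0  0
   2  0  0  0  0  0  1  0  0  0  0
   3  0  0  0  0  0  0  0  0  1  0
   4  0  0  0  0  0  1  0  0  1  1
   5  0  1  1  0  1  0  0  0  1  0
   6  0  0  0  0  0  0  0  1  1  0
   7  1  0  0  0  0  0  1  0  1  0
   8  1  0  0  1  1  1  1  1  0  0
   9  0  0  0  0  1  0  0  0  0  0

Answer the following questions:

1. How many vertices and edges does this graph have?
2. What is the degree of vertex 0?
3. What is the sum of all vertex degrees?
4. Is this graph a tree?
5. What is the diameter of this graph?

Count: 10 vertices, 12 edges.
Vertex 0 has neighbors [7, 8], degree = 2.
Handshaking lemma: 2 * 12 = 24.
A tree on 10 vertices has 9 edges. This graph has 12 edges (3 extra). Not a tree.
Diameter (longest shortest path) = 3.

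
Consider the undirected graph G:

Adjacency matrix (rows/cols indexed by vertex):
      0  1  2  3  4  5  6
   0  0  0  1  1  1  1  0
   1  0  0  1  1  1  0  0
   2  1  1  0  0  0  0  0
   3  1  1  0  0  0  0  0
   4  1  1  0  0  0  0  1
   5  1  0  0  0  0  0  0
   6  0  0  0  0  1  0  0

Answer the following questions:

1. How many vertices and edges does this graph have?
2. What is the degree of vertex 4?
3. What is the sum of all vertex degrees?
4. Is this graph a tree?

Count: 7 vertices, 8 edges.
Vertex 4 has neighbors [0, 1, 6], degree = 3.
Handshaking lemma: 2 * 8 = 16.
A tree on 7 vertices has 6 edges. This graph has 8 edges (2 extra). Not a tree.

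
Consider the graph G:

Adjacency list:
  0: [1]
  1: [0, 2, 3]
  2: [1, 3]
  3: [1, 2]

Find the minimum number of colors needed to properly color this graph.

The graph has a maximum clique of size 3 (lower bound on chromatic number).
A valid 3-coloring: {0: 1, 1: 0, 2: 1, 3: 2}.
Chromatic number = 3.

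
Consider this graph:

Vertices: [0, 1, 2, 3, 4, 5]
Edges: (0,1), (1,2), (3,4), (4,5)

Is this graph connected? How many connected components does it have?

Checking connectivity: the graph has 2 connected component(s).
Components: [[0, 1, 2], [3, 4, 5]]. The graph is NOT connected.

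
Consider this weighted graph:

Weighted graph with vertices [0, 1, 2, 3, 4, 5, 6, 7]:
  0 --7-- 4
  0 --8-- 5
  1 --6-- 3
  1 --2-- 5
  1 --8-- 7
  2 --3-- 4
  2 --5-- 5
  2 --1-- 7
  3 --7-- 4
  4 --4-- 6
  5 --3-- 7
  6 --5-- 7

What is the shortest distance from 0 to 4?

Using Dijkstra's algorithm from vertex 0:
Shortest path: 0 -> 4
Total weight: 7 = 7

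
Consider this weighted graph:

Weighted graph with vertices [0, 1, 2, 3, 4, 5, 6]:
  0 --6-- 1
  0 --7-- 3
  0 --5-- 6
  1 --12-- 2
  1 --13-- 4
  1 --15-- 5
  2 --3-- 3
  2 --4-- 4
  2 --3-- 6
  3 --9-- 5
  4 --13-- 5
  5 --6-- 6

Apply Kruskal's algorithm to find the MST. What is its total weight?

Applying Kruskal's algorithm (sort edges by weight, add if no cycle):
  Add (2,6) w=3
  Add (2,3) w=3
  Add (2,4) w=4
  Add (0,6) w=5
  Add (0,1) w=6
  Add (5,6) w=6
  Skip (0,3) w=7 (creates cycle)
  Skip (3,5) w=9 (creates cycle)
  Skip (1,2) w=12 (creates cycle)
  Skip (1,4) w=13 (creates cycle)
  Skip (4,5) w=13 (creates cycle)
  Skip (1,5) w=15 (creates cycle)
MST weight = 27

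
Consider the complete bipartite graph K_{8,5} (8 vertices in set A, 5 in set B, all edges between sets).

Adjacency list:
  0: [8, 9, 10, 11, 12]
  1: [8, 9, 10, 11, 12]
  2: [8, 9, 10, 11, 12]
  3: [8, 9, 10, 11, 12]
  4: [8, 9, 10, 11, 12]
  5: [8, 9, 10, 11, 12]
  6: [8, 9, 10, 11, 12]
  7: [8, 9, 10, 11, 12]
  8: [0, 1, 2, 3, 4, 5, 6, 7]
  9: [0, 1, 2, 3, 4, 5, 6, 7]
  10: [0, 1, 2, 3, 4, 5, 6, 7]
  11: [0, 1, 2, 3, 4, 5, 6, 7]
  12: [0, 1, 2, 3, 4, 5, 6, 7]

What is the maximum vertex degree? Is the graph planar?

Set-A vertices have degree 5; set-B vertices have degree 8. Maximum degree = max(8,5) = 8.
K_{8,5} contains K_{3,3} as a subgraph (since both sides have >= 3 vertices); by Kuratowski's theorem it is not planar.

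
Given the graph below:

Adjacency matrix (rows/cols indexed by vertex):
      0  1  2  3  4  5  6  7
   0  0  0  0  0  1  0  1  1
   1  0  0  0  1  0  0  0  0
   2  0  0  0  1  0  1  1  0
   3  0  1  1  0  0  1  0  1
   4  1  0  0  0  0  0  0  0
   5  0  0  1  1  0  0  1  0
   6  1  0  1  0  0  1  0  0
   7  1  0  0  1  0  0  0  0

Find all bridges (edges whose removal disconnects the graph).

A bridge is an edge whose removal increases the number of connected components.
Bridges found: (0,4), (1,3)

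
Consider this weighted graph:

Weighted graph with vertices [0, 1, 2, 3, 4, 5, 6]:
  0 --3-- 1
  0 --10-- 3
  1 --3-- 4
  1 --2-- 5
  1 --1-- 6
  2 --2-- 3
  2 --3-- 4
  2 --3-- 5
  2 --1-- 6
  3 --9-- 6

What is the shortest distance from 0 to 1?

Using Dijkstra's algorithm from vertex 0:
Shortest path: 0 -> 1
Total weight: 3 = 3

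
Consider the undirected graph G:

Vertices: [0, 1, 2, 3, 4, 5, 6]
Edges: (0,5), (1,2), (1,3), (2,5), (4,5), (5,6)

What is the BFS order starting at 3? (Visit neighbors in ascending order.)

BFS from vertex 3 (neighbors processed in ascending order):
Visit order: 3, 1, 2, 5, 0, 4, 6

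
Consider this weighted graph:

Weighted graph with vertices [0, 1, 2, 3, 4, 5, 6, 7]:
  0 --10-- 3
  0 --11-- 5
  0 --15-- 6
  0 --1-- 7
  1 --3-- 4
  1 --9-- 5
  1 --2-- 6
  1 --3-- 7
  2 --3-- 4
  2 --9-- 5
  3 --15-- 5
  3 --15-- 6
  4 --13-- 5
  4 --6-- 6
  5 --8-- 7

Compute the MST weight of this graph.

Applying Kruskal's algorithm (sort edges by weight, add if no cycle):
  Add (0,7) w=1
  Add (1,6) w=2
  Add (1,7) w=3
  Add (1,4) w=3
  Add (2,4) w=3
  Skip (4,6) w=6 (creates cycle)
  Add (5,7) w=8
  Skip (1,5) w=9 (creates cycle)
  Skip (2,5) w=9 (creates cycle)
  Add (0,3) w=10
  Skip (0,5) w=11 (creates cycle)
  Skip (4,5) w=13 (creates cycle)
  Skip (0,6) w=15 (creates cycle)
  Skip (3,5) w=15 (creates cycle)
  Skip (3,6) w=15 (creates cycle)
MST weight = 30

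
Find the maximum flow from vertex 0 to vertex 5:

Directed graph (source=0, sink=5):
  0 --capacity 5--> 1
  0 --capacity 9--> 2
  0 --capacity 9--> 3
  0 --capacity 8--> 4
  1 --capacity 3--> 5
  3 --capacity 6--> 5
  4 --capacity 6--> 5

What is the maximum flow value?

Computing max flow:
  Flow on (0->1): 3/5
  Flow on (0->3): 6/9
  Flow on (0->4): 6/8
  Flow on (1->5): 3/3
  Flow on (3->5): 6/6
  Flow on (4->5): 6/6
Maximum flow = 15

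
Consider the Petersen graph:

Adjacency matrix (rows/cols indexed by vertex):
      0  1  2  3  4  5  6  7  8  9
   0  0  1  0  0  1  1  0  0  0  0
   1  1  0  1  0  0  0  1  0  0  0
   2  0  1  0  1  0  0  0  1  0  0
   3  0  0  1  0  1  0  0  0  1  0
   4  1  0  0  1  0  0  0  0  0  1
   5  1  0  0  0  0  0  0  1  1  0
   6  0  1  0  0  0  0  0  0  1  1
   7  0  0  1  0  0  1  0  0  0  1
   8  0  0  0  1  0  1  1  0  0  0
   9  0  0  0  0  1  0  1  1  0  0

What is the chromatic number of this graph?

The Petersen graph contains odd cycles (e.g. the outer 5-cycle), so chi >= 3.
A proper 3-coloring exists (it is a well-known 3-chromatic graph).
Chromatic number = 3.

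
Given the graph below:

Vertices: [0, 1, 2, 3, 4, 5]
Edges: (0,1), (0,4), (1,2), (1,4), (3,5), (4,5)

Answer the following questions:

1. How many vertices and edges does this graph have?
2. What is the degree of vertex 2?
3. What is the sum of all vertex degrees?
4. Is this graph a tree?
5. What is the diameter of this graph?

Count: 6 vertices, 6 edges.
Vertex 2 has neighbors [1], degree = 1.
Handshaking lemma: 2 * 6 = 12.
A tree on 6 vertices has 5 edges. This graph has 6 edges (1 extra). Not a tree.
Diameter (longest shortest path) = 4.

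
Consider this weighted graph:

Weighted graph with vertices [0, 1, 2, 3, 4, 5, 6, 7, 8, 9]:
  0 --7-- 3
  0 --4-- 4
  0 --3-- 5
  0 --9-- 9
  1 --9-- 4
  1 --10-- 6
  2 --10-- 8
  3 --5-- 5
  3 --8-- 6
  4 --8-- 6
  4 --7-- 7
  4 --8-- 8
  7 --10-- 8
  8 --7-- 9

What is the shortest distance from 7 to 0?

Using Dijkstra's algorithm from vertex 7:
Shortest path: 7 -> 4 -> 0
Total weight: 7 + 4 = 11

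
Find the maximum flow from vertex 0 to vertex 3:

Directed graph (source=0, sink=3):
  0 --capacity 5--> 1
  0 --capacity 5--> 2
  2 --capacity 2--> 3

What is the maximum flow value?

Computing max flow:
  Flow on (0->2): 2/5
  Flow on (2->3): 2/2
Maximum flow = 2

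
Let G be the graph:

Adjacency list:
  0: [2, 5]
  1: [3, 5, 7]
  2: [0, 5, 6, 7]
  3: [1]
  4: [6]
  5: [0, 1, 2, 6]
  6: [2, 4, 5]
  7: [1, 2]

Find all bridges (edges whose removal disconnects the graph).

A bridge is an edge whose removal increases the number of connected components.
Bridges found: (1,3), (4,6)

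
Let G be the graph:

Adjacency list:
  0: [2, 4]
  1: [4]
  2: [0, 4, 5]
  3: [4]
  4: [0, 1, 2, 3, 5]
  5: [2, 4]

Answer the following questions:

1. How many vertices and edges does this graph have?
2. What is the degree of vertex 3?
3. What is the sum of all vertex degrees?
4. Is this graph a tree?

Count: 6 vertices, 7 edges.
Vertex 3 has neighbors [4], degree = 1.
Handshaking lemma: 2 * 7 = 14.
A tree on 6 vertices has 5 edges. This graph has 7 edges (2 extra). Not a tree.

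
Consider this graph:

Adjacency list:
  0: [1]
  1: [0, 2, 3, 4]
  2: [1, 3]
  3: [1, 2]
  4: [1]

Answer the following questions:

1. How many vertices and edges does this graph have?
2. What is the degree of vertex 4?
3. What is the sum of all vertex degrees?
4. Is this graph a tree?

Count: 5 vertices, 5 edges.
Vertex 4 has neighbors [1], degree = 1.
Handshaking lemma: 2 * 5 = 10.
A tree on 5 vertices has 4 edges. This graph has 5 edges (1 extra). Not a tree.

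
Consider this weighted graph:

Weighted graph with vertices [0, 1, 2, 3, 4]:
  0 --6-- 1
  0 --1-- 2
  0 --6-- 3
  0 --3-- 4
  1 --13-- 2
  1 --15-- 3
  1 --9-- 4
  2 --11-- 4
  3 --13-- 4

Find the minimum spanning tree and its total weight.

Applying Kruskal's algorithm (sort edges by weight, add if no cycle):
  Add (0,2) w=1
  Add (0,4) w=3
  Add (0,1) w=6
  Add (0,3) w=6
  Skip (1,4) w=9 (creates cycle)
  Skip (2,4) w=11 (creates cycle)
  Skip (1,2) w=13 (creates cycle)
  Skip (3,4) w=13 (creates cycle)
  Skip (1,3) w=15 (creates cycle)
MST weight = 16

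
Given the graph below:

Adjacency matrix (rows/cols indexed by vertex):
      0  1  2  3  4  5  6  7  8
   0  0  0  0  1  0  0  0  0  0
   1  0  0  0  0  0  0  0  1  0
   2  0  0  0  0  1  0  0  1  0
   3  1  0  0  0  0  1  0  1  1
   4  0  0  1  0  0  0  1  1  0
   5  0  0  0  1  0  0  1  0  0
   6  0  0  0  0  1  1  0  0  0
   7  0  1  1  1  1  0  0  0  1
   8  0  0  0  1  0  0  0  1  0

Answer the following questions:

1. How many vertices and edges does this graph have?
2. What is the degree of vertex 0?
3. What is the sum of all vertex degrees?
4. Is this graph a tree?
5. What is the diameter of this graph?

Count: 9 vertices, 11 edges.
Vertex 0 has neighbors [3], degree = 1.
Handshaking lemma: 2 * 11 = 22.
A tree on 9 vertices has 8 edges. This graph has 11 edges (3 extra). Not a tree.
Diameter (longest shortest path) = 3.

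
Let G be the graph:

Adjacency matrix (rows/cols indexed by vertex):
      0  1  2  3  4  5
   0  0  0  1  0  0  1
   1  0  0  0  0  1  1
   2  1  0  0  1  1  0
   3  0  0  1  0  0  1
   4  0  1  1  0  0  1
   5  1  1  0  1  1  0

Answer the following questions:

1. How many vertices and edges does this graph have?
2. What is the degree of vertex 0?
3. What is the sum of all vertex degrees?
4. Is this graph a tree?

Count: 6 vertices, 8 edges.
Vertex 0 has neighbors [2, 5], degree = 2.
Handshaking lemma: 2 * 8 = 16.
A tree on 6 vertices has 5 edges. This graph has 8 edges (3 extra). Not a tree.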